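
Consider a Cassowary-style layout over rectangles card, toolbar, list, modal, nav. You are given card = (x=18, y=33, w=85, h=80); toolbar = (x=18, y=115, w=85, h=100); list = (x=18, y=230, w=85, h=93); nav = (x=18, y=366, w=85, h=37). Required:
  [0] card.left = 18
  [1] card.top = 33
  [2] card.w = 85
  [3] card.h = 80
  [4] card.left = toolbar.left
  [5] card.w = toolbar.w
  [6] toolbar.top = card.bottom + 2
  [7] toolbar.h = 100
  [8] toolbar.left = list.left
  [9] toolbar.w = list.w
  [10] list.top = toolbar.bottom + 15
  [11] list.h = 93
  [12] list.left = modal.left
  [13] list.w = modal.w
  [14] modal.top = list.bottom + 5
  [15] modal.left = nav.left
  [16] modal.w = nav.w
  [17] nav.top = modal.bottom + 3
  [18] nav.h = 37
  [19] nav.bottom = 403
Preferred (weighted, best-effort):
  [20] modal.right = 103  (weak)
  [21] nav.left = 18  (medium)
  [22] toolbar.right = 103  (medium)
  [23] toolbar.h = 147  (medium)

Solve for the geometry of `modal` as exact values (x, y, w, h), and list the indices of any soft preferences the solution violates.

1. modal.x = 18  [list.left = modal.left]
2. modal.w = 85  [list.w = modal.w]
3. modal.y = 328  [modal.top = list.bottom + 5]
4. modal.h = 35  [nav.top = modal.bottom + 3]

modal = (x=18, y=328, w=85, h=35)
violated soft preferences: 23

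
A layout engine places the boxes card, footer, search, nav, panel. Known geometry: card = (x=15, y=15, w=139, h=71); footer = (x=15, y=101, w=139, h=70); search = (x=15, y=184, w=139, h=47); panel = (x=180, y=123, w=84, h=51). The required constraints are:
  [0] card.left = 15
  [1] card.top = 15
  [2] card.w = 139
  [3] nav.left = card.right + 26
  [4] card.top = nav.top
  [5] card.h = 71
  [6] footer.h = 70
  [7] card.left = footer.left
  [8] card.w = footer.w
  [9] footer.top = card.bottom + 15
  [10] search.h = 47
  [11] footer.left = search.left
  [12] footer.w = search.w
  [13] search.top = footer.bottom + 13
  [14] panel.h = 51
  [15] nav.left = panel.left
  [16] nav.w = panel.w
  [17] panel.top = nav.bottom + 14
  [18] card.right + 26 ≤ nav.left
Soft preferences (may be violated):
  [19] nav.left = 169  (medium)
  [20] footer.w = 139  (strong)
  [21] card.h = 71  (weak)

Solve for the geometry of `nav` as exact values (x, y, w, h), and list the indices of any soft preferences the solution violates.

1. nav.x = 180  [nav.left = card.right + 26]
2. nav.y = 15  [card.top = nav.top]
3. nav.w = 84  [nav.w = panel.w]
4. nav.h = 94  [panel.top = nav.bottom + 14]

nav = (x=180, y=15, w=84, h=94)
violated soft preferences: 19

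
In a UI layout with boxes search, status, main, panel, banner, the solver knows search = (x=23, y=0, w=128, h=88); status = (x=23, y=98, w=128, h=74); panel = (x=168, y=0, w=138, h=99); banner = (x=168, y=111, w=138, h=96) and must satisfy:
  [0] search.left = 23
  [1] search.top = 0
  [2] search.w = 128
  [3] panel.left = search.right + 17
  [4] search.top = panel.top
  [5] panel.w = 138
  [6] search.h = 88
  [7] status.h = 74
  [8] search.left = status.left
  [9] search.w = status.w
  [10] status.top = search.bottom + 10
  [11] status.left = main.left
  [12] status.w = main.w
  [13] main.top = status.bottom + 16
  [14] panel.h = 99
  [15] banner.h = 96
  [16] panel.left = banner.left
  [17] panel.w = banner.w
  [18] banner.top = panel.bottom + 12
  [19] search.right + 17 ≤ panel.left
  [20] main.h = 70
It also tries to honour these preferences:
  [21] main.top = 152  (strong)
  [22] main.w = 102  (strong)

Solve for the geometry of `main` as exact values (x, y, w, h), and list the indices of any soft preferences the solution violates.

main = (x=23, y=188, w=128, h=70)
violated soft preferences: 21, 22

1. main.x = 23  [status.left = main.left]
2. main.w = 128  [status.w = main.w]
3. main.y = 188  [main.top = status.bottom + 16]
4. main.h = 70  [main.h = 70]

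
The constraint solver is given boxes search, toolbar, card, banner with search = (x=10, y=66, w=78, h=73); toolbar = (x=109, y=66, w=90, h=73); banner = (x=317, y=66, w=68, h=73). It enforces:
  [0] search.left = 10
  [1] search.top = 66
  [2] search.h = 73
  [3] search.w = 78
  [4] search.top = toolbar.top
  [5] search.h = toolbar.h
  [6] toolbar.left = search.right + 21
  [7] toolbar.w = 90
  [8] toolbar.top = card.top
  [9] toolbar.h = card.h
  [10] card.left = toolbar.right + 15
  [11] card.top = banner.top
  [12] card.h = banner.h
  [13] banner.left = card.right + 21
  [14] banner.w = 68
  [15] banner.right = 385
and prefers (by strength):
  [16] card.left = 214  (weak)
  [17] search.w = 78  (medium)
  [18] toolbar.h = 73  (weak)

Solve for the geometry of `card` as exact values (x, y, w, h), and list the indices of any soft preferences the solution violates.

card = (x=214, y=66, w=82, h=73)
violated soft preferences: none

1. card.y = 66  [toolbar.top = card.top]
2. card.h = 73  [toolbar.h = card.h]
3. card.x = 214  [card.left = toolbar.right + 15]
4. card.w = 82  [banner.left = card.right + 21]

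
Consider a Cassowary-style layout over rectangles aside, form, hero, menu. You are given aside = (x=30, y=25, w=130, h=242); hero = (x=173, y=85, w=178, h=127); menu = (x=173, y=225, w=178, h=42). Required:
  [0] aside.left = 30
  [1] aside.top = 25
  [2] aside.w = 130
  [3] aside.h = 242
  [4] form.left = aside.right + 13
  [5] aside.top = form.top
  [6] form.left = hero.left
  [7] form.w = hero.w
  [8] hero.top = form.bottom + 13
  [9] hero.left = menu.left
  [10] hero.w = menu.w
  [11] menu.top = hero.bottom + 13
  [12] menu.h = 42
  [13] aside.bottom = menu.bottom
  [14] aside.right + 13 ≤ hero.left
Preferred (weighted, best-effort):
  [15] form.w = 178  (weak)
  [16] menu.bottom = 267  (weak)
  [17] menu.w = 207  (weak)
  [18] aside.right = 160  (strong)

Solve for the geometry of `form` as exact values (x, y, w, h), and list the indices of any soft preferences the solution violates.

form = (x=173, y=25, w=178, h=47)
violated soft preferences: 17

1. form.x = 173  [form.left = aside.right + 13]
2. form.y = 25  [aside.top = form.top]
3. form.w = 178  [form.w = hero.w]
4. form.h = 47  [hero.top = form.bottom + 13]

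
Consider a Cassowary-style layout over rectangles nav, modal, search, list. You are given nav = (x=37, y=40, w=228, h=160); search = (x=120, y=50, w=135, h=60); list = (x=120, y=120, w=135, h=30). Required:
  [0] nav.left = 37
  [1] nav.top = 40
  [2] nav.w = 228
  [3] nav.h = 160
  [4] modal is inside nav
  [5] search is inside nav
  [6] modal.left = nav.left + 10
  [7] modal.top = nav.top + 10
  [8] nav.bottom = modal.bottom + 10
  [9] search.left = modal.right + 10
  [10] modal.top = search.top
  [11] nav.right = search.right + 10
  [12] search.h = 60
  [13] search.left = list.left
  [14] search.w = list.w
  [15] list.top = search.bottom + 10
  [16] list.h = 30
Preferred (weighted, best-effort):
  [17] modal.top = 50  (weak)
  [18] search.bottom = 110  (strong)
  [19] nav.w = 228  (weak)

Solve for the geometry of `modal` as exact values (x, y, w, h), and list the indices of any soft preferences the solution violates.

1. modal.x = 47  [modal.left = nav.left + 10]
2. modal.y = 50  [modal.top = nav.top + 10]
3. modal.h = 140  [nav.bottom = modal.bottom + 10]
4. modal.w = 63  [search.left = modal.right + 10]

modal = (x=47, y=50, w=63, h=140)
violated soft preferences: none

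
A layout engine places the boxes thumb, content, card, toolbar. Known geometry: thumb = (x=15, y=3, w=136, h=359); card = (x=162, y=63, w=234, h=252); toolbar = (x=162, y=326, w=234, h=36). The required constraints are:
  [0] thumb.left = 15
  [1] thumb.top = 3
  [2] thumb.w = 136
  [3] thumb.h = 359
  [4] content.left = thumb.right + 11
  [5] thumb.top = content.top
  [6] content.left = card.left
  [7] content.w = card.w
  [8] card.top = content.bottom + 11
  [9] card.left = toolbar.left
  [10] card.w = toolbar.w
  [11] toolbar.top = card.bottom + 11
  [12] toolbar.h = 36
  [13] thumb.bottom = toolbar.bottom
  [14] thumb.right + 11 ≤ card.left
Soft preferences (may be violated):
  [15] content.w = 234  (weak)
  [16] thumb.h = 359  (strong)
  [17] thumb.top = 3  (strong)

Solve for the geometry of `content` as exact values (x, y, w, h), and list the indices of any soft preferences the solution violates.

content = (x=162, y=3, w=234, h=49)
violated soft preferences: none

1. content.x = 162  [content.left = thumb.right + 11]
2. content.y = 3  [thumb.top = content.top]
3. content.w = 234  [content.w = card.w]
4. content.h = 49  [card.top = content.bottom + 11]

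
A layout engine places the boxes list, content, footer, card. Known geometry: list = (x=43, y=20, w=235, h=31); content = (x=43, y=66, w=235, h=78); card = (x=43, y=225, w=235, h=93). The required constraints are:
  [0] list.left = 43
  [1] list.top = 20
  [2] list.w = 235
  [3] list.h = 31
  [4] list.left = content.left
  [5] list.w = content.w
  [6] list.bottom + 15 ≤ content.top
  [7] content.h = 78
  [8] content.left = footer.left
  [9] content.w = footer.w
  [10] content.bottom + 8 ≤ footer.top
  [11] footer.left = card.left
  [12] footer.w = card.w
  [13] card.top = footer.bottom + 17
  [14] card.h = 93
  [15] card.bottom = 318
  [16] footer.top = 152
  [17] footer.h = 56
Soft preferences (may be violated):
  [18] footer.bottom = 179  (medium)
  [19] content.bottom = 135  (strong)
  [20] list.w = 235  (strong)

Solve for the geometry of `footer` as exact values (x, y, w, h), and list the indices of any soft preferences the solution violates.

1. footer.x = 43  [content.left = footer.left]
2. footer.w = 235  [content.w = footer.w]
3. footer.y = 152  [footer.top = 152]
4. footer.h = 56  [footer.h = 56]

footer = (x=43, y=152, w=235, h=56)
violated soft preferences: 18, 19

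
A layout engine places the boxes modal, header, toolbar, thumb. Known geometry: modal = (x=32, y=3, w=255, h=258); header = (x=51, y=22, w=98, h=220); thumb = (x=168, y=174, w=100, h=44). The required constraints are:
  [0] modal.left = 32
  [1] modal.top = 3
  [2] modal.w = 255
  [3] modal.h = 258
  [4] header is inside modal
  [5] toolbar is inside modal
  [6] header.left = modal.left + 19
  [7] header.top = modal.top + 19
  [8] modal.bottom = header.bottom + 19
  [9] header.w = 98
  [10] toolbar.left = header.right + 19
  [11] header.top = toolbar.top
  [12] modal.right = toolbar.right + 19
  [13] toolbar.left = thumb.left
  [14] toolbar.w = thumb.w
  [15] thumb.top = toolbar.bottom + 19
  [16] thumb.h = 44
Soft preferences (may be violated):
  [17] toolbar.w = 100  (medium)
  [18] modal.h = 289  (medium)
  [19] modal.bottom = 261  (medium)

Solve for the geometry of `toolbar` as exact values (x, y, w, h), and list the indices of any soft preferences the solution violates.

toolbar = (x=168, y=22, w=100, h=133)
violated soft preferences: 18

1. toolbar.x = 168  [toolbar.left = header.right + 19]
2. toolbar.y = 22  [header.top = toolbar.top]
3. toolbar.w = 100  [modal.right = toolbar.right + 19]
4. toolbar.h = 133  [thumb.top = toolbar.bottom + 19]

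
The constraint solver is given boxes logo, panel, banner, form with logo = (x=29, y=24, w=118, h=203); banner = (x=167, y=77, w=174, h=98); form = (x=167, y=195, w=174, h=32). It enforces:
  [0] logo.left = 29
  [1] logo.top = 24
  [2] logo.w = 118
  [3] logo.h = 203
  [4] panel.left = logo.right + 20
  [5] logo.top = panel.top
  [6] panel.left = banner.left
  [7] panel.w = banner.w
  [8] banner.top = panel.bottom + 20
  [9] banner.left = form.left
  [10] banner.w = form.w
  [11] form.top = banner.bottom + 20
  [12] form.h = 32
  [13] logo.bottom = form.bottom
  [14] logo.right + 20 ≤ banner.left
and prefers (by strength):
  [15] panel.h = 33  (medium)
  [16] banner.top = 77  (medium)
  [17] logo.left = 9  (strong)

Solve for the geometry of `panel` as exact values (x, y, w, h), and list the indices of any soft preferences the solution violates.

panel = (x=167, y=24, w=174, h=33)
violated soft preferences: 17

1. panel.x = 167  [panel.left = logo.right + 20]
2. panel.y = 24  [logo.top = panel.top]
3. panel.w = 174  [panel.w = banner.w]
4. panel.h = 33  [banner.top = panel.bottom + 20]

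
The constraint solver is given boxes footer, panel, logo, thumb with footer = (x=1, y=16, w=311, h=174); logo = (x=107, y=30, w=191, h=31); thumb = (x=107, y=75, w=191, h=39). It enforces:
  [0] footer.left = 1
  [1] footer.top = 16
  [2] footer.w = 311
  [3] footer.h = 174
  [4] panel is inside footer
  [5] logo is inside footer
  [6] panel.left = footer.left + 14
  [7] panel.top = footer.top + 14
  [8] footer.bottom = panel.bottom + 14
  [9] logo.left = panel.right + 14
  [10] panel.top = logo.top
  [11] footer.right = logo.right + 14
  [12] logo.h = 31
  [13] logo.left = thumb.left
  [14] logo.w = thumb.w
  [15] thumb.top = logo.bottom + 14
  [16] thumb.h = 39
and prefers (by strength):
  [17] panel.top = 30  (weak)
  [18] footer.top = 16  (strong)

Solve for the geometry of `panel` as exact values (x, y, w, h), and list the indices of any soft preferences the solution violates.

1. panel.x = 15  [panel.left = footer.left + 14]
2. panel.y = 30  [panel.top = footer.top + 14]
3. panel.h = 146  [footer.bottom = panel.bottom + 14]
4. panel.w = 78  [logo.left = panel.right + 14]

panel = (x=15, y=30, w=78, h=146)
violated soft preferences: none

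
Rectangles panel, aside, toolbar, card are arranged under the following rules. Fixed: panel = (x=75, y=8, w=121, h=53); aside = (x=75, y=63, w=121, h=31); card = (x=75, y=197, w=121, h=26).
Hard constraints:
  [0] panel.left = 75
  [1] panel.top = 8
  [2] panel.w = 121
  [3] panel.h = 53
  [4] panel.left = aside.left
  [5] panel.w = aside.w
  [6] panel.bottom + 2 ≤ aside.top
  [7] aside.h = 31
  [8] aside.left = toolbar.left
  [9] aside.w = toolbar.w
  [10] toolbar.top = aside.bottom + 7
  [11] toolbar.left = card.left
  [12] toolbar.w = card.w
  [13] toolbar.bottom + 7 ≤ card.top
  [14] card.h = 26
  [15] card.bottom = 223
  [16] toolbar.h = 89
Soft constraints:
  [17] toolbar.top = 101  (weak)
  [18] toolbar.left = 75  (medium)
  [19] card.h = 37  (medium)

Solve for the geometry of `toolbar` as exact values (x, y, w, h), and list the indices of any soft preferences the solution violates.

toolbar = (x=75, y=101, w=121, h=89)
violated soft preferences: 19

1. toolbar.x = 75  [aside.left = toolbar.left]
2. toolbar.w = 121  [aside.w = toolbar.w]
3. toolbar.y = 101  [toolbar.top = aside.bottom + 7]
4. toolbar.h = 89  [toolbar.h = 89]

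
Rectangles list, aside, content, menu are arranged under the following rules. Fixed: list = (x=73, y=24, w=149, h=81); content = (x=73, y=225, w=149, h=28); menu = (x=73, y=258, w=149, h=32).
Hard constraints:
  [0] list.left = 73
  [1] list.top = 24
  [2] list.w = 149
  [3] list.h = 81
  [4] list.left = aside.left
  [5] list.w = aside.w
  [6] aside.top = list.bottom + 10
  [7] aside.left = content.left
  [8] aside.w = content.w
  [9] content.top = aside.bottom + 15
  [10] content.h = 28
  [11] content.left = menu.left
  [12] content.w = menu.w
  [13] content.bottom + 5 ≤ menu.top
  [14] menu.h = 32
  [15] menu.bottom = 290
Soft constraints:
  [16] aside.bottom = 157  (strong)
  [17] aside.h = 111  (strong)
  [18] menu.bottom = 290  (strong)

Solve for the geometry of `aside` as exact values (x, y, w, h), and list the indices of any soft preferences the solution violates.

1. aside.x = 73  [list.left = aside.left]
2. aside.w = 149  [list.w = aside.w]
3. aside.y = 115  [aside.top = list.bottom + 10]
4. aside.h = 95  [content.top = aside.bottom + 15]

aside = (x=73, y=115, w=149, h=95)
violated soft preferences: 16, 17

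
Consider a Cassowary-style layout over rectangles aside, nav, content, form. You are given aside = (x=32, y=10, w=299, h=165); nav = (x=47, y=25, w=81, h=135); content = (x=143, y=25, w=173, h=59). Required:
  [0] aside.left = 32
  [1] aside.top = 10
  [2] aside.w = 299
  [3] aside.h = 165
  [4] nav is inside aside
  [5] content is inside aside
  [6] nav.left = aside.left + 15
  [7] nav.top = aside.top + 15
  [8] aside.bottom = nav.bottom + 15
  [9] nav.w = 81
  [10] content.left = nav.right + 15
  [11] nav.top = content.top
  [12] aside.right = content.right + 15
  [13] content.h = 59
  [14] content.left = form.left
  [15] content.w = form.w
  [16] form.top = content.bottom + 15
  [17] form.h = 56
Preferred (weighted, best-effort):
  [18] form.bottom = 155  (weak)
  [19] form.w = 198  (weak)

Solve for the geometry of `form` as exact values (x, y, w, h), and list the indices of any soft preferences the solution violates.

form = (x=143, y=99, w=173, h=56)
violated soft preferences: 19

1. form.x = 143  [content.left = form.left]
2. form.w = 173  [content.w = form.w]
3. form.y = 99  [form.top = content.bottom + 15]
4. form.h = 56  [form.h = 56]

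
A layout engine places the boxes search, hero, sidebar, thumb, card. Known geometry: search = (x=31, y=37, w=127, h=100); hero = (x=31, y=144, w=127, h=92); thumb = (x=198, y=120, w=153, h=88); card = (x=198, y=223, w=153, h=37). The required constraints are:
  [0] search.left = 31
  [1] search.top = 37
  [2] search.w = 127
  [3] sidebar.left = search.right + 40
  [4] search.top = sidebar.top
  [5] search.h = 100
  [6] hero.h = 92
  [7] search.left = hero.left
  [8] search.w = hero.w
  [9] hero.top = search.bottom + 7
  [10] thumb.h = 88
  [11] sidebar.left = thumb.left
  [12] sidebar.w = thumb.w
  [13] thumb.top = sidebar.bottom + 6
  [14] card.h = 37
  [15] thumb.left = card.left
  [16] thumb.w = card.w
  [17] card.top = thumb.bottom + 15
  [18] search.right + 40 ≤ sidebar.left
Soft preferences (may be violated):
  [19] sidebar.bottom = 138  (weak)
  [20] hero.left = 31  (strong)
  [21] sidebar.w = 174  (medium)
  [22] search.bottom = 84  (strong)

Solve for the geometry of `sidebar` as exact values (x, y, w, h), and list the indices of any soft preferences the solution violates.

1. sidebar.x = 198  [sidebar.left = search.right + 40]
2. sidebar.y = 37  [search.top = sidebar.top]
3. sidebar.w = 153  [sidebar.w = thumb.w]
4. sidebar.h = 77  [thumb.top = sidebar.bottom + 6]

sidebar = (x=198, y=37, w=153, h=77)
violated soft preferences: 19, 21, 22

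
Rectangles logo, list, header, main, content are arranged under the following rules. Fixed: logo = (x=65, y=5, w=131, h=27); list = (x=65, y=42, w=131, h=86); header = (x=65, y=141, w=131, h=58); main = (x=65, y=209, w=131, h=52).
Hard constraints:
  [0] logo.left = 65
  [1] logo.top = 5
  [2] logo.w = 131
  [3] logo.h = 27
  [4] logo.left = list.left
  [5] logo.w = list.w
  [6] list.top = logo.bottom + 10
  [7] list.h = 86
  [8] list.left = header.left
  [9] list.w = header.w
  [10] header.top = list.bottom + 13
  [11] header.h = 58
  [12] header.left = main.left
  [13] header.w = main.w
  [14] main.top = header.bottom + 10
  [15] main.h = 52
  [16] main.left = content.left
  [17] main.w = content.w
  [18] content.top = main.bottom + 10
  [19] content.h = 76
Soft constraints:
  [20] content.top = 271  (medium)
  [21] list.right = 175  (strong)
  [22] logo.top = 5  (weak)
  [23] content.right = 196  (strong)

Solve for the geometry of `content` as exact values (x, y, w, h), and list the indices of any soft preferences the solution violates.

content = (x=65, y=271, w=131, h=76)
violated soft preferences: 21

1. content.x = 65  [main.left = content.left]
2. content.w = 131  [main.w = content.w]
3. content.y = 271  [content.top = main.bottom + 10]
4. content.h = 76  [content.h = 76]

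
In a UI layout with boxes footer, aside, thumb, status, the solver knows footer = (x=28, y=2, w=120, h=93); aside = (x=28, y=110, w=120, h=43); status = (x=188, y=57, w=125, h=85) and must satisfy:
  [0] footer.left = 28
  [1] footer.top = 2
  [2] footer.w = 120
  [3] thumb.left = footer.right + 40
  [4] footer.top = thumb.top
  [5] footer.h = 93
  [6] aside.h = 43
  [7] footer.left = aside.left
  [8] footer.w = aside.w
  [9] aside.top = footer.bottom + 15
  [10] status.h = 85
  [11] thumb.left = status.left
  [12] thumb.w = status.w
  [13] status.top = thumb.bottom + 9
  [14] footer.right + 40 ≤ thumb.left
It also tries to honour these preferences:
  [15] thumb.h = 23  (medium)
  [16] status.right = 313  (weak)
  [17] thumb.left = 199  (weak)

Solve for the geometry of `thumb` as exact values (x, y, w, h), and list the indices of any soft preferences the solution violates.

thumb = (x=188, y=2, w=125, h=46)
violated soft preferences: 15, 17

1. thumb.x = 188  [thumb.left = footer.right + 40]
2. thumb.y = 2  [footer.top = thumb.top]
3. thumb.w = 125  [thumb.w = status.w]
4. thumb.h = 46  [status.top = thumb.bottom + 9]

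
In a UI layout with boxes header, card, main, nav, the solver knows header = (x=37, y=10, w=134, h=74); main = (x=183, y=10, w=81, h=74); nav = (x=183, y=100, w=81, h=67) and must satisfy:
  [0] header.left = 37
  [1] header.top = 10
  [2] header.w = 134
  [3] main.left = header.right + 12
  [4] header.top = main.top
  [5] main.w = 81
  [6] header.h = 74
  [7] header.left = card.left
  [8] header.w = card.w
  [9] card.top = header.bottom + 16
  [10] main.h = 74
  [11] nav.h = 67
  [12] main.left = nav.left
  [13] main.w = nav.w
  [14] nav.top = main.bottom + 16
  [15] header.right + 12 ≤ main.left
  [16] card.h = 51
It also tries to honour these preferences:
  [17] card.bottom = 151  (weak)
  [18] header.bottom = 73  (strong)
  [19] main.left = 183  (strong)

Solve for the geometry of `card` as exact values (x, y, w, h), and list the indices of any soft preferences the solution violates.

1. card.x = 37  [header.left = card.left]
2. card.w = 134  [header.w = card.w]
3. card.y = 100  [card.top = header.bottom + 16]
4. card.h = 51  [card.h = 51]

card = (x=37, y=100, w=134, h=51)
violated soft preferences: 18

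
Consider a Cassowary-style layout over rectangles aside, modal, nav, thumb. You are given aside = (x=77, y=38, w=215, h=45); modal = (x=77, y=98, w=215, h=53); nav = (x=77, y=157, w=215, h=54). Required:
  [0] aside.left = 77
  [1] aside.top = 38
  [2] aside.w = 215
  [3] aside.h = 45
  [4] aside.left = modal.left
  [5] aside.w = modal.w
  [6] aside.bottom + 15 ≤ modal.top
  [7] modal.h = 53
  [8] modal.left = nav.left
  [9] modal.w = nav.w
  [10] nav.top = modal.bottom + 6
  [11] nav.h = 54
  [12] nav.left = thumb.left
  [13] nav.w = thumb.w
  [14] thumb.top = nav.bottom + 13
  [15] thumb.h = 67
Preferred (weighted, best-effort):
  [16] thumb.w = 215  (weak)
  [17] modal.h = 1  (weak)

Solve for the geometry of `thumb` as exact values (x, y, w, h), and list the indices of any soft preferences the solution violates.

thumb = (x=77, y=224, w=215, h=67)
violated soft preferences: 17

1. thumb.x = 77  [nav.left = thumb.left]
2. thumb.w = 215  [nav.w = thumb.w]
3. thumb.y = 224  [thumb.top = nav.bottom + 13]
4. thumb.h = 67  [thumb.h = 67]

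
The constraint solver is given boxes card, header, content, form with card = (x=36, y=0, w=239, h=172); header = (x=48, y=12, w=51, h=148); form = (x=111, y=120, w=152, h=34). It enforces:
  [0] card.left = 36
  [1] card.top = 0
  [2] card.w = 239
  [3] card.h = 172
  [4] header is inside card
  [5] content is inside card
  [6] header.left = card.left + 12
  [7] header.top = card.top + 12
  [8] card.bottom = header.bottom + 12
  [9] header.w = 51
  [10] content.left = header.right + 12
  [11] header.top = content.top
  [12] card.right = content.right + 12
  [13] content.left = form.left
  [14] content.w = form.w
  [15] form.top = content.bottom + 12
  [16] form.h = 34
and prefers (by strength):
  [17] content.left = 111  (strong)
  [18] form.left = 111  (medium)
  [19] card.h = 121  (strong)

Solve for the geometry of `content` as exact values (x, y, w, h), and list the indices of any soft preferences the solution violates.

content = (x=111, y=12, w=152, h=96)
violated soft preferences: 19

1. content.x = 111  [content.left = header.right + 12]
2. content.y = 12  [header.top = content.top]
3. content.w = 152  [card.right = content.right + 12]
4. content.h = 96  [form.top = content.bottom + 12]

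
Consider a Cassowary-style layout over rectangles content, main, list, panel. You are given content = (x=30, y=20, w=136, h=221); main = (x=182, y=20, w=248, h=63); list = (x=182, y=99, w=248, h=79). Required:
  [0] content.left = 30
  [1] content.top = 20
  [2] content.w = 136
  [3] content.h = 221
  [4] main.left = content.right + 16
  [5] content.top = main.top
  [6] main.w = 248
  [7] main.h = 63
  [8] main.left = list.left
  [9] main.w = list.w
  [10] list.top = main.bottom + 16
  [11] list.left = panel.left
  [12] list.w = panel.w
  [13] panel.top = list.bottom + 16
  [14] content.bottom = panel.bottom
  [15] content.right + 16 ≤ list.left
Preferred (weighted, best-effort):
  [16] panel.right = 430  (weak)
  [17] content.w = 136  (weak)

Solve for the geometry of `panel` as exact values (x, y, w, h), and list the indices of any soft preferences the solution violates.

panel = (x=182, y=194, w=248, h=47)
violated soft preferences: none

1. panel.x = 182  [list.left = panel.left]
2. panel.w = 248  [list.w = panel.w]
3. panel.y = 194  [panel.top = list.bottom + 16]
4. panel.h = 47  [content.bottom = panel.bottom]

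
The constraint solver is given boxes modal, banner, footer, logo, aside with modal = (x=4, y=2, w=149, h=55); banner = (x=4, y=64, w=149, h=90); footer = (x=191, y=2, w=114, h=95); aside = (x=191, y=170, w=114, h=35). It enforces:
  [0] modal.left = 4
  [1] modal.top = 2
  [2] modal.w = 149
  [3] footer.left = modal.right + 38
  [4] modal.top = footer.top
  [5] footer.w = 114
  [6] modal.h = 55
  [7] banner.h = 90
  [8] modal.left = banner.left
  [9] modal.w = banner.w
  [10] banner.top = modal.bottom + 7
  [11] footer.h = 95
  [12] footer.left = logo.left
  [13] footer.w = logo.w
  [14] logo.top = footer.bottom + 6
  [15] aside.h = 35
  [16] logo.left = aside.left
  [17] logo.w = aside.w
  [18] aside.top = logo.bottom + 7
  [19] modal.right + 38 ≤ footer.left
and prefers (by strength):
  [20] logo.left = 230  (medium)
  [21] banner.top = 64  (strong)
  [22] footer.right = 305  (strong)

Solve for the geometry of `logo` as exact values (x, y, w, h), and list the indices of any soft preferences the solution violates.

1. logo.x = 191  [footer.left = logo.left]
2. logo.w = 114  [footer.w = logo.w]
3. logo.y = 103  [logo.top = footer.bottom + 6]
4. logo.h = 60  [aside.top = logo.bottom + 7]

logo = (x=191, y=103, w=114, h=60)
violated soft preferences: 20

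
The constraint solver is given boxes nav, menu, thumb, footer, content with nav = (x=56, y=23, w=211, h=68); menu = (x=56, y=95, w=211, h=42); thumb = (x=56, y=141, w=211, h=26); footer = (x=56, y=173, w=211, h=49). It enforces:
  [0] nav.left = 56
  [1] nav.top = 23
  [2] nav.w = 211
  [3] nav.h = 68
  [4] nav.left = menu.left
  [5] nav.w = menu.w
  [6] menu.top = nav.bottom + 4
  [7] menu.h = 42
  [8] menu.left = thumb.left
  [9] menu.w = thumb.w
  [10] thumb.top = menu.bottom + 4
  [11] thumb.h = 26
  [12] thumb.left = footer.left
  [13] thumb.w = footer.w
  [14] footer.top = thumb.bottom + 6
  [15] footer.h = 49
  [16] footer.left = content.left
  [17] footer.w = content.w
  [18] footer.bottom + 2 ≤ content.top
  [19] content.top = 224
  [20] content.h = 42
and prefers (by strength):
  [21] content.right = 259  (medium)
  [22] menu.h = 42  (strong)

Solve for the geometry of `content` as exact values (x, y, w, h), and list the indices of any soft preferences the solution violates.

1. content.x = 56  [footer.left = content.left]
2. content.w = 211  [footer.w = content.w]
3. content.y = 224  [content.top = 224]
4. content.h = 42  [content.h = 42]

content = (x=56, y=224, w=211, h=42)
violated soft preferences: 21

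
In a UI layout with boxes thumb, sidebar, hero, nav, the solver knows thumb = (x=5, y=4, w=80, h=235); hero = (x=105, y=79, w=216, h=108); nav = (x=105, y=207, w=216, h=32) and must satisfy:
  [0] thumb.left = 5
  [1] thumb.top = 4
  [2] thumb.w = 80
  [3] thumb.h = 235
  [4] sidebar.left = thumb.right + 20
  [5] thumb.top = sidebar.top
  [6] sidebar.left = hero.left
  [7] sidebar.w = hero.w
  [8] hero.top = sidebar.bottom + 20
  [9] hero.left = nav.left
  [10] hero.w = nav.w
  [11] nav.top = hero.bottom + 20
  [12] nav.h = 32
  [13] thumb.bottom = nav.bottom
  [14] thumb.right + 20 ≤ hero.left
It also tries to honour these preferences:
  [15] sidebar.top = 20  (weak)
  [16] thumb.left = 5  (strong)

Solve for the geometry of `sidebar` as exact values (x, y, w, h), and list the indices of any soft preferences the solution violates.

sidebar = (x=105, y=4, w=216, h=55)
violated soft preferences: 15

1. sidebar.x = 105  [sidebar.left = thumb.right + 20]
2. sidebar.y = 4  [thumb.top = sidebar.top]
3. sidebar.w = 216  [sidebar.w = hero.w]
4. sidebar.h = 55  [hero.top = sidebar.bottom + 20]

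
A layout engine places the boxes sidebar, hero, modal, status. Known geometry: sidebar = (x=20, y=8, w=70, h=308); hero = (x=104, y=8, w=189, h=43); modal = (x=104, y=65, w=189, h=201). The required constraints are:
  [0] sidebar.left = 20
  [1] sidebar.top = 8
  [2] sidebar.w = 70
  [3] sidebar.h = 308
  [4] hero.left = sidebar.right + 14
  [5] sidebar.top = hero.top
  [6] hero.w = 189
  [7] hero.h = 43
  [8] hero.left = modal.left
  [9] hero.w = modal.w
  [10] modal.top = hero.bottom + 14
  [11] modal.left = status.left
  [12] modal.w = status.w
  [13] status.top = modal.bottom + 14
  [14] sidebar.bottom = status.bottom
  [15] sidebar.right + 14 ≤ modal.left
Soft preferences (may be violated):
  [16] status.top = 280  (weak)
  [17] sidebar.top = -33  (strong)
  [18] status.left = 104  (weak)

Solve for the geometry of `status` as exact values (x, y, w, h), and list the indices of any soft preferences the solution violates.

status = (x=104, y=280, w=189, h=36)
violated soft preferences: 17

1. status.x = 104  [modal.left = status.left]
2. status.w = 189  [modal.w = status.w]
3. status.y = 280  [status.top = modal.bottom + 14]
4. status.h = 36  [sidebar.bottom = status.bottom]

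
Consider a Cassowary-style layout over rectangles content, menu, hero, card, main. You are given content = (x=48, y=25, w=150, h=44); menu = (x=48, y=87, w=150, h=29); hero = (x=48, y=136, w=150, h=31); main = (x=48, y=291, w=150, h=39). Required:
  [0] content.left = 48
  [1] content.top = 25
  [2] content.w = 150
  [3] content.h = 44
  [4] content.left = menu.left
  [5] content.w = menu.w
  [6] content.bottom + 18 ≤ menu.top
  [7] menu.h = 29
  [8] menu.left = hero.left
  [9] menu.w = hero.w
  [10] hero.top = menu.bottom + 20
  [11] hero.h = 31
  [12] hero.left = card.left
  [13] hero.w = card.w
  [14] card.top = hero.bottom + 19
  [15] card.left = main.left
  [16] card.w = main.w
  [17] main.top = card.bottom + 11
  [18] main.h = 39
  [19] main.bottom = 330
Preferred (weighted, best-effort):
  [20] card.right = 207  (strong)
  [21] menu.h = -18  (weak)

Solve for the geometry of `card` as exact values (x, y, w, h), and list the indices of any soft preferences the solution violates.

1. card.x = 48  [hero.left = card.left]
2. card.w = 150  [hero.w = card.w]
3. card.y = 186  [card.top = hero.bottom + 19]
4. card.h = 94  [main.top = card.bottom + 11]

card = (x=48, y=186, w=150, h=94)
violated soft preferences: 20, 21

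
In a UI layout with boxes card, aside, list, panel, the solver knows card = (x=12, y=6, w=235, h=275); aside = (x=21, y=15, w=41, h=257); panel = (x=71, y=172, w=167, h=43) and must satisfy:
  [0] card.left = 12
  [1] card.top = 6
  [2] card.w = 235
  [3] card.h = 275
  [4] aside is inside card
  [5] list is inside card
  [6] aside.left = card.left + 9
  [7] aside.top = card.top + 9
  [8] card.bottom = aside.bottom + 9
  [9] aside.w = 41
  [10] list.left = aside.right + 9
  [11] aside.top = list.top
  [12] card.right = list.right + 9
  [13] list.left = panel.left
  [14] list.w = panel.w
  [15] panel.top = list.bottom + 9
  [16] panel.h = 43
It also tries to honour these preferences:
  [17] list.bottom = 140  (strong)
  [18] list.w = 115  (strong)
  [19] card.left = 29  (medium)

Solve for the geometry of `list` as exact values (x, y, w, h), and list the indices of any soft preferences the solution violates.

list = (x=71, y=15, w=167, h=148)
violated soft preferences: 17, 18, 19

1. list.x = 71  [list.left = aside.right + 9]
2. list.y = 15  [aside.top = list.top]
3. list.w = 167  [card.right = list.right + 9]
4. list.h = 148  [panel.top = list.bottom + 9]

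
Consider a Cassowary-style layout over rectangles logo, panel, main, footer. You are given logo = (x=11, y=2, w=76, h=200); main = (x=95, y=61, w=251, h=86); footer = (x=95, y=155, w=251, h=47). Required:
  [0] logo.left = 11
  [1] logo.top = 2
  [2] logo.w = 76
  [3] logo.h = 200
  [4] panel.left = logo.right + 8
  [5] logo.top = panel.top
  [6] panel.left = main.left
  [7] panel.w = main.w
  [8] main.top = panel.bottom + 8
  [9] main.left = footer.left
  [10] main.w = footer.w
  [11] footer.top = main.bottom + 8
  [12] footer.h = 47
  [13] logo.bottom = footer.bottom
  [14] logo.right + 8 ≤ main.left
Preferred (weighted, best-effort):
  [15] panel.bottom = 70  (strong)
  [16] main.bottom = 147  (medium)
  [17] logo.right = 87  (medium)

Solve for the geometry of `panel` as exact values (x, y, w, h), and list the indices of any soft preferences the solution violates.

1. panel.x = 95  [panel.left = logo.right + 8]
2. panel.y = 2  [logo.top = panel.top]
3. panel.w = 251  [panel.w = main.w]
4. panel.h = 51  [main.top = panel.bottom + 8]

panel = (x=95, y=2, w=251, h=51)
violated soft preferences: 15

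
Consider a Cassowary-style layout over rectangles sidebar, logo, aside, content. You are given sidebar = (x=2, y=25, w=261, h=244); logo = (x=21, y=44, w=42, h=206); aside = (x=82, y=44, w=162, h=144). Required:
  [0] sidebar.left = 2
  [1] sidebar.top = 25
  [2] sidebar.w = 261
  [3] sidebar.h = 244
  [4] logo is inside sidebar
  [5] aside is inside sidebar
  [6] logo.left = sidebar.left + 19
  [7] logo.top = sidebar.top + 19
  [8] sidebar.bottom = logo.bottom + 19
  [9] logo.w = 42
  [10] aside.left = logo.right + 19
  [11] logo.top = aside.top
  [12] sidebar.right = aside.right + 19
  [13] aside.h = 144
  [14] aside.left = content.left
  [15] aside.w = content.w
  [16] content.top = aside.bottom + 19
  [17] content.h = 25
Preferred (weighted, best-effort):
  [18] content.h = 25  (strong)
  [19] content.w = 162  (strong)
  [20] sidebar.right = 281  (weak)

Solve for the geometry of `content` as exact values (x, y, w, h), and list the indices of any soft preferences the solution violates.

1. content.x = 82  [aside.left = content.left]
2. content.w = 162  [aside.w = content.w]
3. content.y = 207  [content.top = aside.bottom + 19]
4. content.h = 25  [content.h = 25]

content = (x=82, y=207, w=162, h=25)
violated soft preferences: 20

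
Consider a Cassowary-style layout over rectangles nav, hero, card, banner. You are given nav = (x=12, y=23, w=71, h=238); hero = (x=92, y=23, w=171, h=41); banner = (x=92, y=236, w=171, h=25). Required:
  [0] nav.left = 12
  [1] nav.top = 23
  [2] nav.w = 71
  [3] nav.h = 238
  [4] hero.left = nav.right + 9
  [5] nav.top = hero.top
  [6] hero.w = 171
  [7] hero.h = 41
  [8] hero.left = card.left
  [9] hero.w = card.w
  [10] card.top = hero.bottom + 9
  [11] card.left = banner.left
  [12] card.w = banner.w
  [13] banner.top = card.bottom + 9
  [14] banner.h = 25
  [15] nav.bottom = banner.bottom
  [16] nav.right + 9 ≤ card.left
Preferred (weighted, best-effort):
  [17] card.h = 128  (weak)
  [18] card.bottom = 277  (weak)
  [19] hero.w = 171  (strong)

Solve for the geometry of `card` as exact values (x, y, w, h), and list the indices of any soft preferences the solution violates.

card = (x=92, y=73, w=171, h=154)
violated soft preferences: 17, 18

1. card.x = 92  [hero.left = card.left]
2. card.w = 171  [hero.w = card.w]
3. card.y = 73  [card.top = hero.bottom + 9]
4. card.h = 154  [banner.top = card.bottom + 9]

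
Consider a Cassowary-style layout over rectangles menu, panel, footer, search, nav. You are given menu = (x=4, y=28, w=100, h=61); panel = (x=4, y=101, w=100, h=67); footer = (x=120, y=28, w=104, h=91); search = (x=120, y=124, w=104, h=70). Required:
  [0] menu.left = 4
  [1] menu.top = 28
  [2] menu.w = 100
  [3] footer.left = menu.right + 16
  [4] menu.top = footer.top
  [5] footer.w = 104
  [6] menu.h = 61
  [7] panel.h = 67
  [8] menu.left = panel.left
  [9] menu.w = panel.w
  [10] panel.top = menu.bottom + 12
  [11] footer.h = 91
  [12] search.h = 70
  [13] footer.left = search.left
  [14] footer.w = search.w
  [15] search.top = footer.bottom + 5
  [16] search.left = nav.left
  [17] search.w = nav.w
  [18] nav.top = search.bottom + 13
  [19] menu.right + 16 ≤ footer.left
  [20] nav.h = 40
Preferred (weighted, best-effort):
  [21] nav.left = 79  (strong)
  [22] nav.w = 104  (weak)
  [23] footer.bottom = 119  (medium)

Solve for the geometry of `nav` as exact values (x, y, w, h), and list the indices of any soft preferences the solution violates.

nav = (x=120, y=207, w=104, h=40)
violated soft preferences: 21

1. nav.x = 120  [search.left = nav.left]
2. nav.w = 104  [search.w = nav.w]
3. nav.y = 207  [nav.top = search.bottom + 13]
4. nav.h = 40  [nav.h = 40]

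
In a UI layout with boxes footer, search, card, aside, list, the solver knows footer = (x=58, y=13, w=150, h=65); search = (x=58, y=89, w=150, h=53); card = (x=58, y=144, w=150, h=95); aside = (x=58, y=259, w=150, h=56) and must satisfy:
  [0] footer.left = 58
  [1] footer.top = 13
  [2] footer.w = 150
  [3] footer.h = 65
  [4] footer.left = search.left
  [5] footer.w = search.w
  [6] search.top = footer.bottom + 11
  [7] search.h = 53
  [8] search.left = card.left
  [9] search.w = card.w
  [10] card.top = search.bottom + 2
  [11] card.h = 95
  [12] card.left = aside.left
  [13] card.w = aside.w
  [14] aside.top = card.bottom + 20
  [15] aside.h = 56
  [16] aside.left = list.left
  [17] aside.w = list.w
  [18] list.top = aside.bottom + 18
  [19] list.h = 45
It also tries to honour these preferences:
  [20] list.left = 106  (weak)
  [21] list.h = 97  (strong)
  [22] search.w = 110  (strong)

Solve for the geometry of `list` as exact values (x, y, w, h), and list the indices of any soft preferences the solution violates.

list = (x=58, y=333, w=150, h=45)
violated soft preferences: 20, 21, 22

1. list.x = 58  [aside.left = list.left]
2. list.w = 150  [aside.w = list.w]
3. list.y = 333  [list.top = aside.bottom + 18]
4. list.h = 45  [list.h = 45]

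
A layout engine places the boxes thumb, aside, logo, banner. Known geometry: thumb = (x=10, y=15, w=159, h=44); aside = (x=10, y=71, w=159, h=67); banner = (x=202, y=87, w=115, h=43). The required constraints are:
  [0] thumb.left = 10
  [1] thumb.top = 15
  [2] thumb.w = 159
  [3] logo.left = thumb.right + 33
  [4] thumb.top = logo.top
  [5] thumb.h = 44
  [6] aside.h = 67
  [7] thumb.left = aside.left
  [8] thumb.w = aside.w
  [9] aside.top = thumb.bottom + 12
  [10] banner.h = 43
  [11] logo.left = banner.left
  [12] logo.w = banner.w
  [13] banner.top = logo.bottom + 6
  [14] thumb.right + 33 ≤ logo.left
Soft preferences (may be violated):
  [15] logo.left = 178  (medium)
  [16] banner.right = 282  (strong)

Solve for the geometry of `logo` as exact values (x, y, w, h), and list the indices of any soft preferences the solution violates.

logo = (x=202, y=15, w=115, h=66)
violated soft preferences: 15, 16

1. logo.x = 202  [logo.left = thumb.right + 33]
2. logo.y = 15  [thumb.top = logo.top]
3. logo.w = 115  [logo.w = banner.w]
4. logo.h = 66  [banner.top = logo.bottom + 6]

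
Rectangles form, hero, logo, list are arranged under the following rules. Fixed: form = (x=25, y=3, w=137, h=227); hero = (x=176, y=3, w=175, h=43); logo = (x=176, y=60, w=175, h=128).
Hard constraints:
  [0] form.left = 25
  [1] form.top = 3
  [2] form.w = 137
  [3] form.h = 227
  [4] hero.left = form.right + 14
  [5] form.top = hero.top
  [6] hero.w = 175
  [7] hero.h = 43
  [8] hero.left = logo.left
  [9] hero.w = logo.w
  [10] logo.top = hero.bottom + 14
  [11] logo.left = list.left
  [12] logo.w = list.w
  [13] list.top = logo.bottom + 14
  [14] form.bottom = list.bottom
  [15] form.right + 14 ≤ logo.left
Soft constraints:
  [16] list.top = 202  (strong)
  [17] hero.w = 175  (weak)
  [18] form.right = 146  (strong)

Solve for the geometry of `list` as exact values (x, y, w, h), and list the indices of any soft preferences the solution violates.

1. list.x = 176  [logo.left = list.left]
2. list.w = 175  [logo.w = list.w]
3. list.y = 202  [list.top = logo.bottom + 14]
4. list.h = 28  [form.bottom = list.bottom]

list = (x=176, y=202, w=175, h=28)
violated soft preferences: 18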